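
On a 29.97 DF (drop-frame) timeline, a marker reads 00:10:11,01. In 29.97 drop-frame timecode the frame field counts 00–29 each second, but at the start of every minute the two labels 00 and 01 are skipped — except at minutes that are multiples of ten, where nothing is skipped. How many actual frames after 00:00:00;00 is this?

As if non-drop at 30 labels/s: (0 × 3600 + 10 × 60 + 11) × 30 + 1 = 18331.
Minute boundaries passed: 10; those not divisible by 10: 10 − 1 = 9; dropped labels = 2 × 9 = 18.
Actual frame index = 18331 − 18 = 18313.

18313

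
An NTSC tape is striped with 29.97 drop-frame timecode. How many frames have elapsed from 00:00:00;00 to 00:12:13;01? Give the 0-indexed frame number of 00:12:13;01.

As if non-drop at 30 labels/s: (0 × 3600 + 12 × 60 + 13) × 30 + 1 = 21991.
Minute boundaries passed: 12; those not divisible by 10: 12 − 1 = 11; dropped labels = 2 × 11 = 22.
Actual frame index = 21991 − 22 = 21969.

21969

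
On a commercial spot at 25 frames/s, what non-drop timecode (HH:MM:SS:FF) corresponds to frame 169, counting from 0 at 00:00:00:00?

169 ÷ 25 = 6 full seconds, remainder 19 frames.
6 s = 0 h 0 min 6 s.
Timecode: 00:00:06:19.

00:00:06:19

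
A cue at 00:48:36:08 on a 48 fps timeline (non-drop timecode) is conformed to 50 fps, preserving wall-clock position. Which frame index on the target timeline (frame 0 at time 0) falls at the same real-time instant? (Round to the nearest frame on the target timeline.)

Source frame index: (0×3600 + 48×60 + 36) × 48 + 8 = 139976.
Real time: 139976 / (48) = 17497/6 s.
Target frame: (17497/6) × (50) = 437425/3 ≈ 145808.333 → 145808.

frame 145808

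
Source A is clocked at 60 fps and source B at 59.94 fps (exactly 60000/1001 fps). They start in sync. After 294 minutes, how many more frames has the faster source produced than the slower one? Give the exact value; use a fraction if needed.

294 min = 17640 s.
A emits 60 × 17640 = 1058400 frames; B emits 60000/1001 × 17640 = 151200000/143.
Difference = 151200/143 frames (≈ 1057.3427); B is behind A.

151200/143 frames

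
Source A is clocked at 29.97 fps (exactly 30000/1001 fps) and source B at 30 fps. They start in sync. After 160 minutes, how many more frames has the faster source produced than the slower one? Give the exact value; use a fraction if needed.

160 min = 9600 s.
A emits 30000/1001 × 9600 = 288000000/1001 frames; B emits 30 × 9600 = 288000.
Difference = 288000/1001 frames (≈ 287.7123); B is ahead of A.

288000/1001 frames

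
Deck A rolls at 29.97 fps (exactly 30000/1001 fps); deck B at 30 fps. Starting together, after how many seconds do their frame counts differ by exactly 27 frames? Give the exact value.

900.9 seconds

The gap grows by |30 − 30000/1001| = 30/1001 frames per second.
Time for a 27-frame gap: 27 ÷ (30/1001) = 900.9 s.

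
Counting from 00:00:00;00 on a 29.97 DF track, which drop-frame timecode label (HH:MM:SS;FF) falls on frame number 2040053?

Ten DF minutes hold 17982 frames, so frame 2040053 lies in block 113 (frames 2031966–2049947) with 8087 frames into that block.
The block's first minute is 1800 frames and the rest 1798 each; 8087 frames reaches minute 4, so 113 × 18 + 4 × 2 = 2042 labels have been skipped so far.
Adding those back, label number 2040053 + 2042 = 2042095 at 30 labels/s is 68069 s + 25 f = 18 h 54 min 29 s frame 25, i.e. 18:54:29;25.

18:54:29;25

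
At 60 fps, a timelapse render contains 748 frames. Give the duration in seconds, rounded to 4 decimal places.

12.4667 seconds

Running time = 748 × 1/60 = 187/15 s ≈ 12.4667 s.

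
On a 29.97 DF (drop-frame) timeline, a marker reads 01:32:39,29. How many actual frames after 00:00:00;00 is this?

166633

As if non-drop at 30 labels/s: (1 × 3600 + 32 × 60 + 39) × 30 + 29 = 166799.
Minute boundaries passed: 92; those not divisible by 10: 92 − 9 = 83; dropped labels = 2 × 83 = 166.
Actual frame index = 166799 − 166 = 166633.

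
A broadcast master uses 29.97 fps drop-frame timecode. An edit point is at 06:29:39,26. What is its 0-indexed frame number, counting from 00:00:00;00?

Complete 10-minute blocks: 38, each 17982 frames → 683316.
Remaining 9 whole minutes in the current block: 1800 + 8 × 1798 = 16184 frames.
Within the current minute: 39 × 30 + 26 − 2 = 1194 (labels ;00/;01 skipped at this minute). Total = 683316 + 16184 + 1194 = 700694.

700694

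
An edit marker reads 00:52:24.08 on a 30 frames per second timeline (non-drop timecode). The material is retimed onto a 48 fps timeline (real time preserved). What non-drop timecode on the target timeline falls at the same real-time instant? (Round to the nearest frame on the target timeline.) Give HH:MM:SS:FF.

Source frame index: (0×3600 + 52×60 + 24) × 30 + 8 = 94328.
Real time: 94328 / (30) = 47164/15 s.
Target frame: (47164/15) × (48) = 754624/5 ≈ 150924.800 → 150925.
At 48 labels/s: frame 150925 → 00:52:24:13.

00:52:24:13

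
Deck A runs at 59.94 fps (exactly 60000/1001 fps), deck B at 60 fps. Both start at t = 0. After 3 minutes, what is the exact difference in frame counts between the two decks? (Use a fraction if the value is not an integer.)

10800/1001 frames

3 min = 180 s.
A emits 60000/1001 × 180 = 10800000/1001 frames; B emits 60 × 180 = 10800.
Difference = 10800/1001 frames (≈ 10.7892); B is ahead of A.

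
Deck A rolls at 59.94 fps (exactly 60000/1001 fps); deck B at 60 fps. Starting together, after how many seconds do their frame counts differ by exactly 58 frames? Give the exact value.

29029/30 seconds

The gap grows by |60 − 60000/1001| = 60/1001 frames per second.
Time for a 58-frame gap: 58 ÷ (60/1001) = 29029/30 s.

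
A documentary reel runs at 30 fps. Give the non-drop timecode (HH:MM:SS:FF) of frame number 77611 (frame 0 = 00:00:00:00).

77611 ÷ 30 = 2587 full seconds, remainder 1 frame.
2587 s = 0 h 43 min 7 s.
Timecode: 00:43:07:01.

00:43:07:01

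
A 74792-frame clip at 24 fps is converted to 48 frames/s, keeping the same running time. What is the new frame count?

Target frames = source frames × (target rate / source rate) = 74792 × (48)/(24) = 74792 × 2 = 149584.

149584 frames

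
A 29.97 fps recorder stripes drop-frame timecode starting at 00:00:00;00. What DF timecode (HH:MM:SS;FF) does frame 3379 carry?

00:01:52;21

Ten DF minutes hold 17982 frames, so frame 3379 lies in block 0 (frames 0–17981) with 3379 frames into that block.
The block's first minute is 1800 frames and the rest 1798 each; 3379 frames reaches minute 1, so 0 × 18 + 1 × 2 = 2 labels have been skipped so far.
Adding those back, label number 3379 + 2 = 3381 at 30 labels/s is 112 s + 21 f = 0 h 1 min 52 s frame 21, i.e. 00:01:52;21.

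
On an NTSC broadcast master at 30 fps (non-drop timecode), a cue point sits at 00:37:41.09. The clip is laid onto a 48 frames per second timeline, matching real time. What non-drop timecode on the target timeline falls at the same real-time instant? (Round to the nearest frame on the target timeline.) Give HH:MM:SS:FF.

00:37:41:14

Source frame index: (0×3600 + 37×60 + 41) × 30 + 9 = 67839.
Real time: 67839 / (30) = 22613/10 s.
Target frame: (22613/10) × (48) = 542712/5 ≈ 108542.400 → 108542.
At 48 labels/s: frame 108542 → 00:37:41:14.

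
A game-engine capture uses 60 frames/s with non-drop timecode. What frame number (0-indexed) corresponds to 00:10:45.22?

frame 38722

Total seconds to the label: (0 × 3600 + 10 × 60 + 45) = 645.
Frame index = 645 × 60 + 22 = 38722.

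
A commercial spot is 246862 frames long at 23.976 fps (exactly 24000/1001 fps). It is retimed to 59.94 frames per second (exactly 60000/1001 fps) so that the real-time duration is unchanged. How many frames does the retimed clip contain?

617155 frames

Target frames = source frames × (target rate / source rate) = 246862 × (60000/1001)/(24000/1001) = 246862 × 5/2 = 617155.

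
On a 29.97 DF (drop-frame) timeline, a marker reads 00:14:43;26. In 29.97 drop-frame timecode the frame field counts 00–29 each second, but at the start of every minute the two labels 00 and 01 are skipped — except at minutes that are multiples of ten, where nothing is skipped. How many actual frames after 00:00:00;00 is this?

26490

As if non-drop at 30 labels/s: (0 × 3600 + 14 × 60 + 43) × 30 + 26 = 26516.
Minute boundaries passed: 14; those not divisible by 10: 14 − 1 = 13; dropped labels = 2 × 13 = 26.
Actual frame index = 26516 − 26 = 26490.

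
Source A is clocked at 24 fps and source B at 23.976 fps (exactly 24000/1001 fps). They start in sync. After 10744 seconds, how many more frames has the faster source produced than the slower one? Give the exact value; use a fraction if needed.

A emits 24 × 10744 = 257856 frames; B emits 24000/1001 × 10744 = 257856000/1001.
Difference = 257856/1001 frames (≈ 257.5984); B is behind A.

257856/1001 frames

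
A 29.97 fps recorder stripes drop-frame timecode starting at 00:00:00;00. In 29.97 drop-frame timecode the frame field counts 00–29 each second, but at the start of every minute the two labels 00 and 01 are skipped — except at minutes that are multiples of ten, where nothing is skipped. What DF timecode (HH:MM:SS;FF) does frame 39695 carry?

00:22:04;15

Each 10-minute DF block holds 10 × 60 × 30 − 9 × 2 = 17982 frames. 39695 ÷ 17982 → 2 full blocks, remainder 3731.
Within the partial block the first minute is 1800 frames and each further minute 1798, so 2 further minute boundaries passed. Total skipped labels = 18 × 2 + 2 × 2 = 40.
Non-drop label index = 39695 + 40 = 39735; at 30 labels/s that is 00:22:04:15, i.e. DF 00:22:04;15.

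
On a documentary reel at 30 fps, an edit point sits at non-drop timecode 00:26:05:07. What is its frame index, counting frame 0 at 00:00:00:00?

Total seconds to the label: (0 × 3600 + 26 × 60 + 5) = 1565.
Frame index = 1565 × 30 + 7 = 46957.

frame 46957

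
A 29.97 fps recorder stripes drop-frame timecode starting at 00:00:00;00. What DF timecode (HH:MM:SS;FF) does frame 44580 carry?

Each 10-minute DF block holds 10 × 60 × 30 − 9 × 2 = 17982 frames. 44580 ÷ 17982 → 2 full blocks, remainder 8616.
Within the partial block the first minute is 1800 frames and each further minute 1798, so 4 further minute boundaries passed. Total skipped labels = 18 × 2 + 2 × 4 = 44.
Non-drop label index = 44580 + 44 = 44624; at 30 labels/s that is 00:24:47:14, i.e. DF 00:24:47;14.

00:24:47;14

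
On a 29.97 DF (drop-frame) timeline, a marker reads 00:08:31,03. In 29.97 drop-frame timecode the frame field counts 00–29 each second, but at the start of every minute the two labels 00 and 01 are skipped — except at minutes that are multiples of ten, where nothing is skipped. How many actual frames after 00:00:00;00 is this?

15317

Complete 10-minute blocks: 0, each 17982 frames → 0.
Remaining 8 whole minutes in the current block: 1800 + 7 × 1798 = 14386 frames.
Within the current minute: 31 × 30 + 3 − 2 = 931 (labels ;00/;01 skipped at this minute). Total = 0 + 14386 + 931 = 15317.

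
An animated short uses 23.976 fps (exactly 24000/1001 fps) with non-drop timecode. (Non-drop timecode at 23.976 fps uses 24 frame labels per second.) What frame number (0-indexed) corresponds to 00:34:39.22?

49918

Total seconds to the label: (0 × 3600 + 34 × 60 + 39) = 2079.
Frame index = 2079 × 24 + 22 = 49918.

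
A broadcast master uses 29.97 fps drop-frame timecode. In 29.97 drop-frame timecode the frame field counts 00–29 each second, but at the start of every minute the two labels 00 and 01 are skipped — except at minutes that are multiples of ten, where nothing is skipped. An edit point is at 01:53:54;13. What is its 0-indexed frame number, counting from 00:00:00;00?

204829

As if non-drop at 30 labels/s: (1 × 3600 + 53 × 60 + 54) × 30 + 13 = 205033.
Minute boundaries passed: 113; those not divisible by 10: 113 − 11 = 102; dropped labels = 2 × 102 = 204.
Actual frame index = 205033 − 204 = 204829.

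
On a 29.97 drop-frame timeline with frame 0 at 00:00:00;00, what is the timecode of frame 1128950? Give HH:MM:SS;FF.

Ten DF minutes hold 17982 frames, so frame 1128950 lies in block 62 (frames 1114884–1132865) with 14066 frames into that block.
The block's first minute is 1800 frames and the rest 1798 each; 14066 frames reaches minute 7, so 62 × 18 + 7 × 2 = 1130 labels have been skipped so far.
Adding those back, label number 1128950 + 1130 = 1130080 at 30 labels/s is 37669 s + 10 f = 10 h 27 min 49 s frame 10, i.e. 10:27:49;10.

10:27:49;10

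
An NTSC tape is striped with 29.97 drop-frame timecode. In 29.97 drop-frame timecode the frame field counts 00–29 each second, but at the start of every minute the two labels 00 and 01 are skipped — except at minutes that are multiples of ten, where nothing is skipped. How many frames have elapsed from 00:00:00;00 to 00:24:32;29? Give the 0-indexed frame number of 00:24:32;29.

Complete 10-minute blocks: 2, each 17982 frames → 35964.
Remaining 4 whole minutes in the current block: 1800 + 3 × 1798 = 7194 frames.
Within the current minute: 32 × 30 + 29 − 2 = 987 (labels ;00/;01 skipped at this minute). Total = 35964 + 7194 + 987 = 44145.

44145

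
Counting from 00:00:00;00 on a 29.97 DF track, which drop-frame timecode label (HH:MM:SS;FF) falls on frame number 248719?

02:18:18;29

Each 10-minute DF block holds 10 × 60 × 30 − 9 × 2 = 17982 frames. 248719 ÷ 17982 → 13 full blocks, remainder 14953.
Within the partial block the first minute is 1800 frames and each further minute 1798, so 8 further minute boundaries passed. Total skipped labels = 18 × 13 + 2 × 8 = 250.
Non-drop label index = 248719 + 250 = 248969; at 30 labels/s that is 02:18:18:29, i.e. DF 02:18:18;29.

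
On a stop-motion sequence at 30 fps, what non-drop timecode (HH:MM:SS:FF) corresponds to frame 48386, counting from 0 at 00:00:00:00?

48386 ÷ 30 = 1612 full seconds, remainder 26 frames.
1612 s = 0 h 26 min 52 s.
Timecode: 00:26:52:26.

00:26:52:26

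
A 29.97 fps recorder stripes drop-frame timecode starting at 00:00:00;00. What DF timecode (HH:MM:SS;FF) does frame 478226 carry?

Each 10-minute DF block holds 10 × 60 × 30 − 9 × 2 = 17982 frames. 478226 ÷ 17982 → 26 full blocks, remainder 10694.
Within the partial block the first minute is 1800 frames and each further minute 1798, so 5 further minute boundaries passed. Total skipped labels = 18 × 26 + 2 × 5 = 478.
Non-drop label index = 478226 + 478 = 478704; at 30 labels/s that is 04:25:56:24, i.e. DF 04:25:56;24.

04:25:56;24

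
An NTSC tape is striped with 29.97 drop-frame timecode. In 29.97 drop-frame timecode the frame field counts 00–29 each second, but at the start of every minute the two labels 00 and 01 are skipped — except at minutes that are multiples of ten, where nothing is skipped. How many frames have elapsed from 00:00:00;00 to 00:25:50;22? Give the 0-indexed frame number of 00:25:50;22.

46476

Complete 10-minute blocks: 2, each 17982 frames → 35964.
Remaining 5 whole minutes in the current block: 1800 + 4 × 1798 = 8992 frames.
Within the current minute: 50 × 30 + 22 − 2 = 1520 (labels ;00/;01 skipped at this minute). Total = 35964 + 8992 + 1520 = 46476.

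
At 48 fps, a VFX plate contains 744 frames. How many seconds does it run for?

Running time = 744 / (48) = 15.5 s.

15.5 seconds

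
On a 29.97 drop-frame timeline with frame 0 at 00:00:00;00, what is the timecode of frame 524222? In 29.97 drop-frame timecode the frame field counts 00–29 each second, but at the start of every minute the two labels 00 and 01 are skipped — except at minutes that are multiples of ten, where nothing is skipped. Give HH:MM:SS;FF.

Ten DF minutes hold 17982 frames, so frame 524222 lies in block 29 (frames 521478–539459) with 2744 frames into that block.
The block's first minute is 1800 frames and the rest 1798 each; 2744 frames reaches minute 1, so 29 × 18 + 1 × 2 = 524 labels have been skipped so far.
Adding those back, label number 524222 + 524 = 524746 at 30 labels/s is 17491 s + 16 f = 4 h 51 min 31 s frame 16, i.e. 04:51:31;16.

04:51:31;16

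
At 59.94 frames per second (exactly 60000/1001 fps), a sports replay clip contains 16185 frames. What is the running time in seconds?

270.01975 seconds

Running time = 16185 / (60000/1001) = 270.01975 s.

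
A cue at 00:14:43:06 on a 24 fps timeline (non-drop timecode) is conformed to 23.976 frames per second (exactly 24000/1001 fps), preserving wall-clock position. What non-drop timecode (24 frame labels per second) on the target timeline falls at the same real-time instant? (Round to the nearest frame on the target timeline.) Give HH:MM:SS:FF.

00:14:42:09

Source frame index: (0×3600 + 14×60 + 43) × 24 + 6 = 21198.
Real time: 21198 / (24) = 3533/4 s.
Target frame: (3533/4) × (24000/1001) = 21198000/1001 ≈ 21176.823 → 21177.
At 24 labels/s: frame 21177 → 00:14:42:09.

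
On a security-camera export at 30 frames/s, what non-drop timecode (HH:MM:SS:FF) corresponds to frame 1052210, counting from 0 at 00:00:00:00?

1052210 ÷ 30 = 35073 full seconds, remainder 20 frames.
35073 s = 9 h 44 min 33 s.
Timecode: 09:44:33:20.

09:44:33:20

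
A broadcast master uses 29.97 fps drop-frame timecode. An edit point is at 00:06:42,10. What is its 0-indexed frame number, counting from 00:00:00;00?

Complete 10-minute blocks: 0, each 17982 frames → 0.
Remaining 6 whole minutes in the current block: 1800 + 5 × 1798 = 10790 frames.
Within the current minute: 42 × 30 + 10 − 2 = 1268 (labels ;00/;01 skipped at this minute). Total = 0 + 10790 + 1268 = 12058.

12058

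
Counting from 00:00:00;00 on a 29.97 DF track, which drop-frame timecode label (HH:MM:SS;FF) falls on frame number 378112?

Each 10-minute DF block holds 10 × 60 × 30 − 9 × 2 = 17982 frames. 378112 ÷ 17982 → 21 full blocks, remainder 490.
Within the partial block the first minute is 1800 frames and each further minute 1798, so 0 further minute boundaries passed. Total skipped labels = 18 × 21 + 2 × 0 = 378.
Non-drop label index = 378112 + 378 = 378490; at 30 labels/s that is 03:30:16:10, i.e. DF 03:30:16;10.

03:30:16;10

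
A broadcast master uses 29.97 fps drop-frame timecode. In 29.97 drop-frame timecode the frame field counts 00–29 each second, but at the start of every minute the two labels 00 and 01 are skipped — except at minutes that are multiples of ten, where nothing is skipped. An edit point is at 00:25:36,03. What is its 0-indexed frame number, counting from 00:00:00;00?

46037

Complete 10-minute blocks: 2, each 17982 frames → 35964.
Remaining 5 whole minutes in the current block: 1800 + 4 × 1798 = 8992 frames.
Within the current minute: 36 × 30 + 3 − 2 = 1081 (labels ;00/;01 skipped at this minute). Total = 35964 + 8992 + 1081 = 46037.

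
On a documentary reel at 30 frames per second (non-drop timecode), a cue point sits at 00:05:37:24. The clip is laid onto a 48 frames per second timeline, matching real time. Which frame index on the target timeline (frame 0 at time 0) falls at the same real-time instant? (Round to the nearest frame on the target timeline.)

Source frame index: (0×3600 + 5×60 + 37) × 30 + 24 = 10134.
Real time: 10134 / (30) = 1689/5 s.
Target frame: (1689/5) × (48) = 81072/5 ≈ 16214.400 → 16214.

frame 16214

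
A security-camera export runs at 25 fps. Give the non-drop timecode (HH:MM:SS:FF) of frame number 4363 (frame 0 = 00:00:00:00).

4363 ÷ 25 = 174 full seconds, remainder 13 frames.
174 s = 0 h 2 min 54 s.
Timecode: 00:02:54:13.

00:02:54:13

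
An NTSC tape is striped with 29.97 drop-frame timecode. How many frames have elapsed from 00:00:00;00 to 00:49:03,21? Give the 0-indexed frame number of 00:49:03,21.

88221

As if non-drop at 30 labels/s: (0 × 3600 + 49 × 60 + 3) × 30 + 21 = 88311.
Minute boundaries passed: 49; those not divisible by 10: 49 − 4 = 45; dropped labels = 2 × 45 = 90.
Actual frame index = 88311 − 90 = 88221.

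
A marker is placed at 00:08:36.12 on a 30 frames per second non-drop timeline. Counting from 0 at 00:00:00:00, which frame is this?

Total seconds to the label: (0 × 3600 + 8 × 60 + 36) = 516.
Frame index = 516 × 30 + 12 = 15492.

15492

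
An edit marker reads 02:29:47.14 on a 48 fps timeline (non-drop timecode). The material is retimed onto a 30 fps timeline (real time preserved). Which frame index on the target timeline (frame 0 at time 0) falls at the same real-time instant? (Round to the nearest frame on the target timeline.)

Source frame index: (2×3600 + 29×60 + 47) × 48 + 14 = 431390.
Real time: 431390 / (48) = 215695/24 s.
Target frame: (215695/24) × (30) = 1078475/4 ≈ 269618.750 → 269619.

frame 269619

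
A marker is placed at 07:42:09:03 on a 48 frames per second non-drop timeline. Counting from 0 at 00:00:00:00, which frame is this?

1330995

Total seconds to the label: (7 × 3600 + 42 × 60 + 9) = 27729.
Frame index = 27729 × 48 + 3 = 1330995.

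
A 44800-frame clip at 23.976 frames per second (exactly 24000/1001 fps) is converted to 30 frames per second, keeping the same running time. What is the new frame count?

56056 frames

Target frames = source frames × (target rate / source rate) = 44800 × (30)/(24000/1001) = 44800 × 1001/800 = 56056.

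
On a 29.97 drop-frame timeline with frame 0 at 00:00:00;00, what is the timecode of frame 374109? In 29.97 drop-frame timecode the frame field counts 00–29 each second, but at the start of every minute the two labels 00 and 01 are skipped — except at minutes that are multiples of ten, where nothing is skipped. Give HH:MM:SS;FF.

03:28:02;25

Ten DF minutes hold 17982 frames, so frame 374109 lies in block 20 (frames 359640–377621) with 14469 frames into that block.
The block's first minute is 1800 frames and the rest 1798 each; 14469 frames reaches minute 8, so 20 × 18 + 8 × 2 = 376 labels have been skipped so far.
Adding those back, label number 374109 + 376 = 374485 at 30 labels/s is 12482 s + 25 f = 3 h 28 min 2 s frame 25, i.e. 03:28:02;25.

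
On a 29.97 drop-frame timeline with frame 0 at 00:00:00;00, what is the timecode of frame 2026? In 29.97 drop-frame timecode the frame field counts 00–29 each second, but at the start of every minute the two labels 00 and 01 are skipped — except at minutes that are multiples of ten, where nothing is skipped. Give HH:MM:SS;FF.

Ten DF minutes hold 17982 frames, so frame 2026 lies in block 0 (frames 0–17981) with 2026 frames into that block.
The block's first minute is 1800 frames and the rest 1798 each; 2026 frames reaches minute 1, so 0 × 18 + 1 × 2 = 2 labels have been skipped so far.
Adding those back, label number 2026 + 2 = 2028 at 30 labels/s is 67 s + 18 f = 0 h 1 min 7 s frame 18, i.e. 00:01:07;18.

00:01:07;18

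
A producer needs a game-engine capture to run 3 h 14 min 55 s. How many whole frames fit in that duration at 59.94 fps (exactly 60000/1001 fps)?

700999 frames

3 h 14 min 55 s = 11695 s.
Frames = 11695 × 60000/1001 = 701700000/1001 ≈ 700999.0010.
Complete frames: 700999.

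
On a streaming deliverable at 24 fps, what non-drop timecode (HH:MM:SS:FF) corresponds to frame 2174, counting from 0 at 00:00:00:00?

2174 ÷ 24 = 90 full seconds, remainder 14 frames.
90 s = 0 h 1 min 30 s.
Timecode: 00:01:30:14.

00:01:30:14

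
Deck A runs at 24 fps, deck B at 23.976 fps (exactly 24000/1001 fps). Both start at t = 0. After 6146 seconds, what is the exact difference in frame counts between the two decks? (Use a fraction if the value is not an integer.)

21072/143 frames

A emits 24 × 6146 = 147504 frames; B emits 24000/1001 × 6146 = 21072000/143.
Difference = 21072/143 frames (≈ 147.3566); B is behind A.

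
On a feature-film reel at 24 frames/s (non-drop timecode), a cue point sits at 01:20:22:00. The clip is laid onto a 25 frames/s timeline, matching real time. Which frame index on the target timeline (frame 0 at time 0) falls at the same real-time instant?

Source frame index: (1×3600 + 20×60 + 22) × 24 + 0 = 115728.
Real time: 115728 / (24) = 4822 s.
Target frame: (4822) × (25) = 120550.

frame 120550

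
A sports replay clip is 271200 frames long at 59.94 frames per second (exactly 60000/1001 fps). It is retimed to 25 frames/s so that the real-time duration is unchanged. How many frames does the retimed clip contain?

113113 frames

Target frames = source frames × (target rate / source rate) = 271200 × (25)/(60000/1001) = 271200 × 1001/2400 = 113113.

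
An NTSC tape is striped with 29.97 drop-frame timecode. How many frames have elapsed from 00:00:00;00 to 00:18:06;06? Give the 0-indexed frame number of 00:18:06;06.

32552

Complete 10-minute blocks: 1, each 17982 frames → 17982.
Remaining 8 whole minutes in the current block: 1800 + 7 × 1798 = 14386 frames.
Within the current minute: 6 × 30 + 6 − 2 = 184 (labels ;00/;01 skipped at this minute). Total = 17982 + 14386 + 184 = 32552.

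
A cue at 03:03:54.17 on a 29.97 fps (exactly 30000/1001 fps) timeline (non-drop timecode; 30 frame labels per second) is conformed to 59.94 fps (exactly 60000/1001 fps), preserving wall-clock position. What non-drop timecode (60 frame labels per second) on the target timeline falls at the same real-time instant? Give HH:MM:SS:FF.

Source frame index: (3×3600 + 3×60 + 54) × 30 + 17 = 331037.
Real time: 331037 / (30000/1001) = 331368037/30000 s.
Target frame: (331368037/30000) × (60000/1001) = 662074.
At 60 labels/s: frame 662074 → 03:03:54:34.

03:03:54:34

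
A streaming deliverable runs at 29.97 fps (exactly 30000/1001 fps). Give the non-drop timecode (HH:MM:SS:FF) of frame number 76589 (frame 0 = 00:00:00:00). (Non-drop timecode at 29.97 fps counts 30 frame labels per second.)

76589 ÷ 30 = 2552 full seconds, remainder 29 frames.
2552 s = 0 h 42 min 32 s.
Timecode: 00:42:32:29.

00:42:32:29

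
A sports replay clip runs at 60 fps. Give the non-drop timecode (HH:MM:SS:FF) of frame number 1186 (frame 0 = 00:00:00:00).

00:00:19:46

1186 ÷ 60 = 19 full seconds, remainder 46 frames.
19 s = 0 h 0 min 19 s.
Timecode: 00:00:19:46.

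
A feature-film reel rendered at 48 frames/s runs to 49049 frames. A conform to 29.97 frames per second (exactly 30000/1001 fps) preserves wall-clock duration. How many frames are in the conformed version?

30625 frames

Target frames = source frames × (target rate / source rate) = 49049 × (30000/1001)/(48) = 49049 × 625/1001 = 30625.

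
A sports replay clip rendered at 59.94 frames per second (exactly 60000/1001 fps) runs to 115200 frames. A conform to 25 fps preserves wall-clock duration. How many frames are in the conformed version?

Target frames = source frames × (target rate / source rate) = 115200 × (25)/(60000/1001) = 115200 × 1001/2400 = 48048.

48048 frames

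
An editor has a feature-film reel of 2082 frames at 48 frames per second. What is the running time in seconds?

43.375 seconds

Running time = 2082 / (48) = 43.375 s.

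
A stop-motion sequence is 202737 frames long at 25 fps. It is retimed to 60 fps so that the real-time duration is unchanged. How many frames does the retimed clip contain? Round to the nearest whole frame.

Frames at target rate = 202737 × (60) / (25) = 2432844/5 ≈ 486568.800.
Nearest whole frame: 486569.

486569 frames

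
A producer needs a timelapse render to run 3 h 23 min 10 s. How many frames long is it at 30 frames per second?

365700 frames

3 h 23 min 10 s = 12190 s.
Frames = 12190 × 30 = 365700.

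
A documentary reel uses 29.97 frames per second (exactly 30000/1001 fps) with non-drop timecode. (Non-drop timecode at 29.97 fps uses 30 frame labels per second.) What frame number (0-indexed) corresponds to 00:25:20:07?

frame 45607

Total seconds to the label: (0 × 3600 + 25 × 60 + 20) = 1520.
Frame index = 1520 × 30 + 7 = 45607.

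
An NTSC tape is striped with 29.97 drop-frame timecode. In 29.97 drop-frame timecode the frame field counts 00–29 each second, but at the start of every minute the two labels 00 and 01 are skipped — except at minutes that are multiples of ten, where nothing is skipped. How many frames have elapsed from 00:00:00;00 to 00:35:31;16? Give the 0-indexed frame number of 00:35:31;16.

Complete 10-minute blocks: 3, each 17982 frames → 53946.
Remaining 5 whole minutes in the current block: 1800 + 4 × 1798 = 8992 frames.
Within the current minute: 31 × 30 + 16 − 2 = 944 (labels ;00/;01 skipped at this minute). Total = 53946 + 8992 + 944 = 63882.

63882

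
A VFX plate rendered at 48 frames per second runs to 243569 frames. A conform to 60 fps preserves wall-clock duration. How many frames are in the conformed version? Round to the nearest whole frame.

Frames at target rate = 243569 × (60) / (48) = 1217845/4 ≈ 304461.250.
Nearest whole frame: 304461.

304461 frames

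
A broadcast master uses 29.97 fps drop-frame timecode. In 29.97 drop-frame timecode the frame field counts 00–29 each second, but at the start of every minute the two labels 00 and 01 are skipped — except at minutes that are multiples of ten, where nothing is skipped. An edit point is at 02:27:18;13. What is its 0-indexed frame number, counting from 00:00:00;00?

264887

Complete 10-minute blocks: 14, each 17982 frames → 251748.
Remaining 7 whole minutes in the current block: 1800 + 6 × 1798 = 12588 frames.
Within the current minute: 18 × 30 + 13 − 2 = 551 (labels ;00/;01 skipped at this minute). Total = 251748 + 12588 + 551 = 264887.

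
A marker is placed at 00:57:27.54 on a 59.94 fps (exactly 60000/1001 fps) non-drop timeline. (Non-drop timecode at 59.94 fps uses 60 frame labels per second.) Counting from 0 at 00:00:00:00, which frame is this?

Total seconds to the label: (0 × 3600 + 57 × 60 + 27) = 3447.
Frame index = 3447 × 60 + 54 = 206874.

frame 206874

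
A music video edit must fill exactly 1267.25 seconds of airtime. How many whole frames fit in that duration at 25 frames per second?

31681 frames

Frames = 1267.25 × 25 = 126725/4 ≈ 31681.2500.
Complete frames: 31681.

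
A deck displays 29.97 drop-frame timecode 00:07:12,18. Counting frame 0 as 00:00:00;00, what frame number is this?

12964

Complete 10-minute blocks: 0, each 17982 frames → 0.
Remaining 7 whole minutes in the current block: 1800 + 6 × 1798 = 12588 frames.
Within the current minute: 12 × 30 + 18 − 2 = 376 (labels ;00/;01 skipped at this minute). Total = 0 + 12588 + 376 = 12964.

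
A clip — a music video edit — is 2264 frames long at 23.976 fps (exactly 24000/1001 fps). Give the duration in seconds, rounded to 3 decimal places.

94.428 seconds

Running time = 2264 × 1001/24000 = 283283/3000 s ≈ 94.428 s.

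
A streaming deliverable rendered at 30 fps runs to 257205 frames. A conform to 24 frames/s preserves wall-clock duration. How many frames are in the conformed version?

Target frames = source frames × (target rate / source rate) = 257205 × (24)/(30) = 257205 × 4/5 = 205764.

205764 frames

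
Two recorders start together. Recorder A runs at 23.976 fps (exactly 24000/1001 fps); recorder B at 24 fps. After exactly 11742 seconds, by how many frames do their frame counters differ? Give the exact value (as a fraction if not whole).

A emits 24000/1001 × 11742 = 281808000/1001 frames; B emits 24 × 11742 = 281808.
Difference = 281808/1001 frames (≈ 281.5265); B is ahead of A.

281808/1001 frames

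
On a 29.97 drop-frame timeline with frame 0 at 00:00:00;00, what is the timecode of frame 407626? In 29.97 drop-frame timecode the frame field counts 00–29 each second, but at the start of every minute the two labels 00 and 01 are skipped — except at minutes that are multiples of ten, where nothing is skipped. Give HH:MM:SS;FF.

03:46:41;04

Each 10-minute DF block holds 10 × 60 × 30 − 9 × 2 = 17982 frames. 407626 ÷ 17982 → 22 full blocks, remainder 12022.
Within the partial block the first minute is 1800 frames and each further minute 1798, so 6 further minute boundaries passed. Total skipped labels = 18 × 22 + 2 × 6 = 408.
Non-drop label index = 407626 + 408 = 408034; at 30 labels/s that is 03:46:41:04, i.e. DF 03:46:41;04.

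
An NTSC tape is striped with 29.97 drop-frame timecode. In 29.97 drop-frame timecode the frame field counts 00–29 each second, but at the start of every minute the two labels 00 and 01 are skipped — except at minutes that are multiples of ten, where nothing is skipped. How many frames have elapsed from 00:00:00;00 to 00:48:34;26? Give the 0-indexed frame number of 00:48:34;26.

87358

Complete 10-minute blocks: 4, each 17982 frames → 71928.
Remaining 8 whole minutes in the current block: 1800 + 7 × 1798 = 14386 frames.
Within the current minute: 34 × 30 + 26 − 2 = 1044 (labels ;00/;01 skipped at this minute). Total = 71928 + 14386 + 1044 = 87358.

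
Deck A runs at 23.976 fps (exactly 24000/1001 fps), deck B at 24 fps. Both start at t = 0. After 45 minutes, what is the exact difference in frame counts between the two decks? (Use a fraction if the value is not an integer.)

64800/1001 frames

45 min = 2700 s.
A emits 24000/1001 × 2700 = 64800000/1001 frames; B emits 24 × 2700 = 64800.
Difference = 64800/1001 frames (≈ 64.7353); B is ahead of A.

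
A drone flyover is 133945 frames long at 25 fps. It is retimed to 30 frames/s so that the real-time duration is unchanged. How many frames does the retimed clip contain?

Target frames = source frames × (target rate / source rate) = 133945 × (30)/(25) = 133945 × 6/5 = 160734.

160734 frames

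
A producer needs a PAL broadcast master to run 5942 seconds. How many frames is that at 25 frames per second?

Frames = 5942 × 25 = 148550.

148550 frames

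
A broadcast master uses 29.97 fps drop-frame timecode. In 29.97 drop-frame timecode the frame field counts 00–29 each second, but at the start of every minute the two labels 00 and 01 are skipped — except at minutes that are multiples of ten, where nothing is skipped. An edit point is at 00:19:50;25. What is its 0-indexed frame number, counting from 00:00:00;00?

As if non-drop at 30 labels/s: (0 × 3600 + 19 × 60 + 50) × 30 + 25 = 35725.
Minute boundaries passed: 19; those not divisible by 10: 19 − 1 = 18; dropped labels = 2 × 18 = 36.
Actual frame index = 35725 − 36 = 35689.

35689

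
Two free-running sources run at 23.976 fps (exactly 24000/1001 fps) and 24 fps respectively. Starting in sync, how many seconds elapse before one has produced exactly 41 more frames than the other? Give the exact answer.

41041/24 seconds

The gap grows by |24 − 24000/1001| = 24/1001 frames per second.
Time for a 41-frame gap: 41 ÷ (24/1001) = 41041/24 s.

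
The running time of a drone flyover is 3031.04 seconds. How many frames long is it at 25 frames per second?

75776 frames

Frames = 3031.04 × 25 = 75776.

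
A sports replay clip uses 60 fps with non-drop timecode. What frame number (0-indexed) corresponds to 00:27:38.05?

Total seconds to the label: (0 × 3600 + 27 × 60 + 38) = 1658.
Frame index = 1658 × 60 + 5 = 99485.

frame 99485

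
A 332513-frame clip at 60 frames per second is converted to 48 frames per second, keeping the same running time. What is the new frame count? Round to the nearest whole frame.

266010 frames

Frames at target rate = 332513 × (48) / (60) = 1330052/5 ≈ 266010.400.
Nearest whole frame: 266010.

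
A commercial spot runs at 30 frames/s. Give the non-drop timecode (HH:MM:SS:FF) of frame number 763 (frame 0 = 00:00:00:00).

00:00:25:13

763 ÷ 30 = 25 full seconds, remainder 13 frames.
25 s = 0 h 0 min 25 s.
Timecode: 00:00:25:13.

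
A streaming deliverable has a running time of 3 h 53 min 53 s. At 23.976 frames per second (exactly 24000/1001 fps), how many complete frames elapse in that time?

336455 frames

3 h 53 min 53 s = 14033 s.
Frames = 14033 × 24000/1001 = 336792000/1001 ≈ 336455.5445.
Complete frames: 336455.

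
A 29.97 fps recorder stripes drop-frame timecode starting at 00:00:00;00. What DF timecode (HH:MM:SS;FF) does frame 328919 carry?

Ten DF minutes hold 17982 frames, so frame 328919 lies in block 18 (frames 323676–341657) with 5243 frames into that block.
The block's first minute is 1800 frames and the rest 1798 each; 5243 frames reaches minute 2, so 18 × 18 + 2 × 2 = 328 labels have been skipped so far.
Adding those back, label number 328919 + 328 = 329247 at 30 labels/s is 10974 s + 27 f = 3 h 2 min 54 s frame 27, i.e. 03:02:54;27.

03:02:54;27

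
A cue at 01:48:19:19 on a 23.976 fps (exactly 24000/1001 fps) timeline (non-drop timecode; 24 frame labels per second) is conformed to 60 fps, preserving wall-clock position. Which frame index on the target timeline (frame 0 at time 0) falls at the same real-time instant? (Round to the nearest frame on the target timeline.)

Source frame index: (1×3600 + 48×60 + 19) × 24 + 19 = 155995.
Real time: 155995 / (24000/1001) = 31230199/4800 s.
Target frame: (31230199/4800) × (60) = 31230199/80 ≈ 390377.487 → 390377.

frame 390377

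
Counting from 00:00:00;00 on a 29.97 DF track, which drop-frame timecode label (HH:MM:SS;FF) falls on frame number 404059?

03:44:42;03

Each 10-minute DF block holds 10 × 60 × 30 − 9 × 2 = 17982 frames. 404059 ÷ 17982 → 22 full blocks, remainder 8455.
Within the partial block the first minute is 1800 frames and each further minute 1798, so 4 further minute boundaries passed. Total skipped labels = 18 × 22 + 2 × 4 = 404.
Non-drop label index = 404059 + 404 = 404463; at 30 labels/s that is 03:44:42:03, i.e. DF 03:44:42;03.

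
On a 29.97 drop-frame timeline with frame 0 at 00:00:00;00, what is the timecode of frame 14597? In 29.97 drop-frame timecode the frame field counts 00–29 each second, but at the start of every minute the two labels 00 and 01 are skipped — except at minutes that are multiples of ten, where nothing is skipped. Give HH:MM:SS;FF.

Each 10-minute DF block holds 10 × 60 × 30 − 9 × 2 = 17982 frames. 14597 ÷ 17982 → 0 full blocks, remainder 14597.
Within the partial block the first minute is 1800 frames and each further minute 1798, so 8 further minute boundaries passed. Total skipped labels = 18 × 0 + 2 × 8 = 16.
Non-drop label index = 14597 + 16 = 14613; at 30 labels/s that is 00:08:07:03, i.e. DF 00:08:07;03.

00:08:07;03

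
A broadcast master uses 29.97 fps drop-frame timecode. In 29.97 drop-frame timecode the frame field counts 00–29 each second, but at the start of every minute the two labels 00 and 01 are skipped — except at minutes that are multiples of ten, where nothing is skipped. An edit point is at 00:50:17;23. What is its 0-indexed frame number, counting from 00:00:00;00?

90443

Complete 10-minute blocks: 5, each 17982 frames → 89910.
Remaining 0 whole minutes in the current block: 0 frames.
Within the current minute: 17 × 30 + 23 = 533. Total = 89910 + 0 + 533 = 90443.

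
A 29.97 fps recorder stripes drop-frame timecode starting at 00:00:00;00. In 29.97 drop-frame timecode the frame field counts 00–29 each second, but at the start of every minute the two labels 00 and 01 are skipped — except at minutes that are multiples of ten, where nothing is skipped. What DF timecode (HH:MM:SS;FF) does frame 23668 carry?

00:13:09;22

Ten DF minutes hold 17982 frames, so frame 23668 lies in block 1 (frames 17982–35963) with 5686 frames into that block.
The block's first minute is 1800 frames and the rest 1798 each; 5686 frames reaches minute 3, so 1 × 18 + 3 × 2 = 24 labels have been skipped so far.
Adding those back, label number 23668 + 24 = 23692 at 30 labels/s is 789 s + 22 f = 0 h 13 min 9 s frame 22, i.e. 00:13:09;22.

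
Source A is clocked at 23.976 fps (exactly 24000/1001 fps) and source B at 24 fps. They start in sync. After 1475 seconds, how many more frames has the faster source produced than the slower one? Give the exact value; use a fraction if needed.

A emits 24000/1001 × 1475 = 35400000/1001 frames; B emits 24 × 1475 = 35400.
Difference = 35400/1001 frames (≈ 35.3646); B is ahead of A.

35400/1001 frames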